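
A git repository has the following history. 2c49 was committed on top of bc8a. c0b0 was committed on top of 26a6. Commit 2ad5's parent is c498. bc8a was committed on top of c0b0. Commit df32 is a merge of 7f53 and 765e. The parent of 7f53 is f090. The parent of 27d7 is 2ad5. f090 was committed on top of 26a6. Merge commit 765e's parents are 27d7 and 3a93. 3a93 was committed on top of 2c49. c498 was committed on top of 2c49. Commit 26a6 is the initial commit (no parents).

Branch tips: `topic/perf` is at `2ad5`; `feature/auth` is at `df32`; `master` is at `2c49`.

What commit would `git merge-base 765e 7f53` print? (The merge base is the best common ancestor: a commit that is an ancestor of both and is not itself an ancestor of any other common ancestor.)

26a6

Ancestors of 765e: {26a6, 27d7, 2ad5, 2c49, 3a93, 765e, bc8a, c0b0, c498}.
Ancestors of 7f53: {26a6, 7f53, f090}.
Common ancestors: {26a6}.
The only common ancestor is 26a6, so it is the merge base.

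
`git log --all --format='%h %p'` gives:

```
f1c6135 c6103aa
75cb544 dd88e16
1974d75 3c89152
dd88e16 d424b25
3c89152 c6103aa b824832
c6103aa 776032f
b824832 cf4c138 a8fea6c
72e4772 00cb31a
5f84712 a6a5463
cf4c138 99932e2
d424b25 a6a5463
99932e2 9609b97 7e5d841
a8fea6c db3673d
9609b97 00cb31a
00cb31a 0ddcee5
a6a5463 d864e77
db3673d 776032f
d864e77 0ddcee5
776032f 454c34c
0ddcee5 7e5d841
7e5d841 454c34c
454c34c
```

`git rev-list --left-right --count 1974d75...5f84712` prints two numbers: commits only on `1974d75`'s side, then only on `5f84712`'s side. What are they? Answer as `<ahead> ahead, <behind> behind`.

Reachable from 1974d75: {00cb31a, 0ddcee5, 1974d75, 3c89152, 454c34c, 776032f, 7e5d841, 9609b97, 99932e2, a8fea6c, b824832, c6103aa, cf4c138, db3673d}.
Reachable from 5f84712: {0ddcee5, 454c34c, 5f84712, 7e5d841, a6a5463, d864e77}.
Only in 1974d75's history (ahead): {00cb31a, 1974d75, 3c89152, 776032f, 9609b97, 99932e2, a8fea6c, b824832, c6103aa, cf4c138, db3673d} — 11.
Only in 5f84712's history (behind): {5f84712, a6a5463, d864e77} — 3.

11 ahead, 3 behind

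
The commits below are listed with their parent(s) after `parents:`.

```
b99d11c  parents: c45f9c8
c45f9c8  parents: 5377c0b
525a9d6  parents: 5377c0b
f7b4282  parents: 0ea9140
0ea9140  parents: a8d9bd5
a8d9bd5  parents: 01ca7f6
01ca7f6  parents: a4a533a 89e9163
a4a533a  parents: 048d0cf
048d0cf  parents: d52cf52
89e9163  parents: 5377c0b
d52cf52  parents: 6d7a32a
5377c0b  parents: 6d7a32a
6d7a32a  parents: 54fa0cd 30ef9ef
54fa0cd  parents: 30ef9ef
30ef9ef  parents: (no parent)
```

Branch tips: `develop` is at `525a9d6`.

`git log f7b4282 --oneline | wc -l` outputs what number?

Walking parent pointers from f7b4282: reachable set = {01ca7f6, 048d0cf, 0ea9140, 30ef9ef, 5377c0b, 54fa0cd, 6d7a32a, 89e9163, a4a533a, a8d9bd5, d52cf52, f7b4282}.
That is 12 commits.

12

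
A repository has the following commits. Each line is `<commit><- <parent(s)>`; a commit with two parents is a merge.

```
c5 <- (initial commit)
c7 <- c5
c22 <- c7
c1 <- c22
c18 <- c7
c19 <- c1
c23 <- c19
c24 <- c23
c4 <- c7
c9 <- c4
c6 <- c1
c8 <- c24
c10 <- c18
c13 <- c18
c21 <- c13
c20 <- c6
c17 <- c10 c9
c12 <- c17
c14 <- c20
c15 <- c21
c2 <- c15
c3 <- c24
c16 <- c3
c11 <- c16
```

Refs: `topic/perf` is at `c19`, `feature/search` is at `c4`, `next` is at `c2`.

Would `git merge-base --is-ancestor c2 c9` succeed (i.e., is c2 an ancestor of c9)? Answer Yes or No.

Ancestors of c9: {c4, c5, c7, c9}.
c2 is not in that set, so it is not an ancestor of c9.

No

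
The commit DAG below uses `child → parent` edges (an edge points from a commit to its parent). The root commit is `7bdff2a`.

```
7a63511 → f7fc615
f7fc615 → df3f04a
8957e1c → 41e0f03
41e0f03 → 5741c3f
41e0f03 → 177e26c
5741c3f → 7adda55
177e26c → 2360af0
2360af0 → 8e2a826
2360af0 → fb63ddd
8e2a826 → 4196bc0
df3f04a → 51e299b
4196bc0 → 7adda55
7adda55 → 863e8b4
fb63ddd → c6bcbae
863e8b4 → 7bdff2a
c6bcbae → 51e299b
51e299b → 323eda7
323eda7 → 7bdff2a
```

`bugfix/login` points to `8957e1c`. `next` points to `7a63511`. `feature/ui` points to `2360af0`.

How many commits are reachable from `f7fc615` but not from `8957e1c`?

Reachable from f7fc615: {323eda7, 51e299b, 7bdff2a, df3f04a, f7fc615}.
Reachable from 8957e1c: {177e26c, 2360af0, 323eda7, 4196bc0, 41e0f03, 51e299b, 5741c3f, 7adda55, 7bdff2a, 863e8b4, 8957e1c, 8e2a826, c6bcbae, fb63ddd}.
In f7fc615's history but not 8957e1c's: {df3f04a, f7fc615} — 2 commits.

2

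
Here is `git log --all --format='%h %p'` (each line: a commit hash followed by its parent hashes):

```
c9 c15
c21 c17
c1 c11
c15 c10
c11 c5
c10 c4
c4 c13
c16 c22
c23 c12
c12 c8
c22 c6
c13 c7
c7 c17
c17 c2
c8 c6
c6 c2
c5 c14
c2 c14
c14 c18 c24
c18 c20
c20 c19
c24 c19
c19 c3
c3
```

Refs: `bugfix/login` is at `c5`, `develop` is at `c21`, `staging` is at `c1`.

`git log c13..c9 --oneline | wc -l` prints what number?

4

Reachable from c9: {c10, c13, c14, c15, c17, c18, c19, c2, c20, c24, c3, c4, c7, c9}.
Reachable from c13: {c13, c14, c17, c18, c19, c2, c20, c24, c3, c7}.
In c9's history but not c13's: {c10, c15, c4, c9} — 4 commits.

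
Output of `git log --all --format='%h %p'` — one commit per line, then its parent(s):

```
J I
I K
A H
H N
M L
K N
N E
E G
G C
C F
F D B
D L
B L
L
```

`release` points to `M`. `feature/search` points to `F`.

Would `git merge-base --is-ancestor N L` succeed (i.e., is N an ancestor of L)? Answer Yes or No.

No

Ancestors of L: {L}.
N is not in that set, so it is not an ancestor of L.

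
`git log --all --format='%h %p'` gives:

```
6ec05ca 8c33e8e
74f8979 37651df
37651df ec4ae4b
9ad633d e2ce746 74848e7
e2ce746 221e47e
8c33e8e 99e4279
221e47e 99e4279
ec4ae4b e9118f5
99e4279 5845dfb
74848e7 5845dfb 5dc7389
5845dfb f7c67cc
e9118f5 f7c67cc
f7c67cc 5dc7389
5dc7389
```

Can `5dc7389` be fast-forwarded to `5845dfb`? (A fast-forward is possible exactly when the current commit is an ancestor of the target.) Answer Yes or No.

A fast-forward from 5dc7389 to 5845dfb is possible iff 5dc7389 is an ancestor of 5845dfb.
Ancestors of 5845dfb: {5845dfb, 5dc7389, f7c67cc}.
5dc7389 is among them, so fast-forward is possible.

Yes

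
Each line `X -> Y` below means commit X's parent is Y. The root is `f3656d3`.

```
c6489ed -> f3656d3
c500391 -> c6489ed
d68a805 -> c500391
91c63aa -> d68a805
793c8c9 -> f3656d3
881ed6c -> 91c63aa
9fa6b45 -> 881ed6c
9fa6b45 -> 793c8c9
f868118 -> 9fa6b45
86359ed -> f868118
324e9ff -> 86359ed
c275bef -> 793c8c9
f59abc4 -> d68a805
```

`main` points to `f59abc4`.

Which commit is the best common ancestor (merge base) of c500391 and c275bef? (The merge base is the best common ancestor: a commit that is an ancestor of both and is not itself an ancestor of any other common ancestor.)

Ancestors of c500391: {c500391, c6489ed, f3656d3}.
Ancestors of c275bef: {793c8c9, c275bef, f3656d3}.
Common ancestors: {f3656d3}.
The only common ancestor is f3656d3, so it is the merge base.

f3656d3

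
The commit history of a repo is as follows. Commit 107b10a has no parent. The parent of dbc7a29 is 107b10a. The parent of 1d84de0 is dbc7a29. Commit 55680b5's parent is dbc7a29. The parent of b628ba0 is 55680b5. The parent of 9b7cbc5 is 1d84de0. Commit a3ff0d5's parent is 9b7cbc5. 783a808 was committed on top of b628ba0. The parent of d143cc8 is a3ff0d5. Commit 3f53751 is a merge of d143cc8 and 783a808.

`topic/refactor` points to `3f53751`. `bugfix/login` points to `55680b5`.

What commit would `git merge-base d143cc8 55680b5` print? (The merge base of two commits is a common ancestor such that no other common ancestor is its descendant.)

Ancestors of d143cc8: {107b10a, 1d84de0, 9b7cbc5, a3ff0d5, d143cc8, dbc7a29}.
Ancestors of 55680b5: {107b10a, 55680b5, dbc7a29}.
Common ancestors: {107b10a, dbc7a29}.
Among these, dbc7a29 is not an ancestor of any other common ancestor — it is the merge base.

dbc7a29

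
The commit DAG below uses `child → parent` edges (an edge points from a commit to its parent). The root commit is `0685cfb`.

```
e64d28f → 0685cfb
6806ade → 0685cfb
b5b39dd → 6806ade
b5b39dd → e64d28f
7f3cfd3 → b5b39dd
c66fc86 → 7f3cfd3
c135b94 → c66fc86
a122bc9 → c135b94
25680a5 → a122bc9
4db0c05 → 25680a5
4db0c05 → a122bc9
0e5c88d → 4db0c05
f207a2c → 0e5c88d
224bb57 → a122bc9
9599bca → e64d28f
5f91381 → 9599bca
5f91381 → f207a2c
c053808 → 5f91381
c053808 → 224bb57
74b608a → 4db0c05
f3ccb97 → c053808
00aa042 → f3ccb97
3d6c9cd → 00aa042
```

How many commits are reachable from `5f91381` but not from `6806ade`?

Reachable from 5f91381: {0685cfb, 0e5c88d, 25680a5, 4db0c05, 5f91381, 6806ade, 7f3cfd3, 9599bca, a122bc9, b5b39dd, c135b94, c66fc86, e64d28f, f207a2c}.
Reachable from 6806ade: {0685cfb, 6806ade}.
In 5f91381's history but not 6806ade's: {0e5c88d, 25680a5, 4db0c05, 5f91381, 7f3cfd3, 9599bca, a122bc9, b5b39dd, c135b94, c66fc86, e64d28f, f207a2c} — 12 commits.

12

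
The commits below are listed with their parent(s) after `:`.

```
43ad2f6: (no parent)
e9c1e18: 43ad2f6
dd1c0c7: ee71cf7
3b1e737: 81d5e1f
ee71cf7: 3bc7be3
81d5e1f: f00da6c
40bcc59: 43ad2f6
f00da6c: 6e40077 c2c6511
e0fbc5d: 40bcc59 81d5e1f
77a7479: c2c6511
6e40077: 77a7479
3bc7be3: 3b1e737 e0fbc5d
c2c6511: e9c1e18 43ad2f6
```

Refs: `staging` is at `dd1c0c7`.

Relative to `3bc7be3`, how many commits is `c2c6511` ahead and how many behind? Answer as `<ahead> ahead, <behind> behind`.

Reachable from c2c6511: {43ad2f6, c2c6511, e9c1e18}.
Reachable from 3bc7be3: {3b1e737, 3bc7be3, 40bcc59, 43ad2f6, 6e40077, 77a7479, 81d5e1f, c2c6511, e0fbc5d, e9c1e18, f00da6c}.
Only in c2c6511's history (ahead): {} — 0.
Only in 3bc7be3's history (behind): {3b1e737, 3bc7be3, 40bcc59, 6e40077, 77a7479, 81d5e1f, e0fbc5d, f00da6c} — 8.

0 ahead, 8 behind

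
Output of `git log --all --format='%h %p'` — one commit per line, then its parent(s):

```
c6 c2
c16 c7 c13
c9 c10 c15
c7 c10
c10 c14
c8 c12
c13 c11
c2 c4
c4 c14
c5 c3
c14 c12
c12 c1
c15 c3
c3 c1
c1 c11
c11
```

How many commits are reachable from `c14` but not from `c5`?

Reachable from c14: {c1, c11, c12, c14}.
Reachable from c5: {c1, c11, c3, c5}.
In c14's history but not c5's: {c12, c14} — 2 commits.

2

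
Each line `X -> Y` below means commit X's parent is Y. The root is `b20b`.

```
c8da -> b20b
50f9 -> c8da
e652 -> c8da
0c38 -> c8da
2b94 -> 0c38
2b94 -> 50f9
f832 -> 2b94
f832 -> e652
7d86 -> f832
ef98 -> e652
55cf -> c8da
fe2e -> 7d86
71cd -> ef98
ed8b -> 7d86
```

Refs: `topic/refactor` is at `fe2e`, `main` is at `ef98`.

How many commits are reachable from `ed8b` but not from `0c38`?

Reachable from ed8b: {0c38, 2b94, 50f9, 7d86, b20b, c8da, e652, ed8b, f832}.
Reachable from 0c38: {0c38, b20b, c8da}.
In ed8b's history but not 0c38's: {2b94, 50f9, 7d86, e652, ed8b, f832} — 6 commits.

6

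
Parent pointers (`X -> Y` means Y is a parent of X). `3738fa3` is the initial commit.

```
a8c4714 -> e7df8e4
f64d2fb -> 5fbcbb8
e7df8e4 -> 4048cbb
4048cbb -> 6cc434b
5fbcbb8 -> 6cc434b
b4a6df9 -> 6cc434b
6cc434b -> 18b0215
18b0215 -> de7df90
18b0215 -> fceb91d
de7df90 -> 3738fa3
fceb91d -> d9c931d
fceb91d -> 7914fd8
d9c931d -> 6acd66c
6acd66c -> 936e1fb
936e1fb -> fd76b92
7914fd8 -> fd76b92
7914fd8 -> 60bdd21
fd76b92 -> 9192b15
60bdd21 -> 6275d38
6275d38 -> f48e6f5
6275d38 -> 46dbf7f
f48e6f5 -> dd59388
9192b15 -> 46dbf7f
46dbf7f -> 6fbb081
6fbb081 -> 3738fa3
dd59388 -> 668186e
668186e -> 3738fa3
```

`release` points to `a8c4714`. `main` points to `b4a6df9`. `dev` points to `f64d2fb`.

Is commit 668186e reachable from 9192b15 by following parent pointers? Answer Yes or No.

No

Ancestors of 9192b15: {3738fa3, 46dbf7f, 6fbb081, 9192b15}.
668186e is not in that set, so it is not an ancestor of 9192b15.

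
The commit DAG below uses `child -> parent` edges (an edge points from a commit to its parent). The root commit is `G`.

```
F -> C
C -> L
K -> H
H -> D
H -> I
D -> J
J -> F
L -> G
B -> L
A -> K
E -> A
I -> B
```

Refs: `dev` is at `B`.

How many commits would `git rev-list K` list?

10

Walking parent pointers from K: reachable set = {B, C, D, F, G, H, I, J, K, L}.
That is 10 commits.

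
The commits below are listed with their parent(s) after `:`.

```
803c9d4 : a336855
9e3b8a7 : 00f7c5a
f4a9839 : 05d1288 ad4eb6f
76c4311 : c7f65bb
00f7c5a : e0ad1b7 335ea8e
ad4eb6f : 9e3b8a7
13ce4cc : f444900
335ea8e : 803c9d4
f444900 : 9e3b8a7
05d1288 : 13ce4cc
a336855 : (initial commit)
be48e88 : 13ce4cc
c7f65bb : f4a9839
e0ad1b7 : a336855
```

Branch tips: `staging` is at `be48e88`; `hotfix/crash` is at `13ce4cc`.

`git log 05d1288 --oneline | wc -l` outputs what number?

Walking parent pointers from 05d1288: reachable set = {00f7c5a, 05d1288, 13ce4cc, 335ea8e, 803c9d4, 9e3b8a7, a336855, e0ad1b7, f444900}.
That is 9 commits.

9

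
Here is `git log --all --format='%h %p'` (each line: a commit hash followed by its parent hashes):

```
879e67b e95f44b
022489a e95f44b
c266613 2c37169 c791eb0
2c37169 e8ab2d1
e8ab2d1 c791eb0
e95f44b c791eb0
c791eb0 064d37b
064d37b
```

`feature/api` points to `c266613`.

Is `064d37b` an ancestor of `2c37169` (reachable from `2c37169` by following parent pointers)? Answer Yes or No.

Yes

Ancestors of 2c37169 (commits reachable by following parents): {064d37b, 2c37169, c791eb0, e8ab2d1}.
064d37b is in that set, so it is an ancestor of 2c37169.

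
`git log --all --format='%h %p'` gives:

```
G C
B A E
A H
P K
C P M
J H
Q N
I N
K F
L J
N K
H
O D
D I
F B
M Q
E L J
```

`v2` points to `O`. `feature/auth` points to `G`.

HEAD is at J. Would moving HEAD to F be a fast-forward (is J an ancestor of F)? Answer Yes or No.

Yes

A fast-forward from J to F is possible iff J is an ancestor of F.
Ancestors of F: {A, B, E, F, H, J, L}.
J is among them, so fast-forward is possible.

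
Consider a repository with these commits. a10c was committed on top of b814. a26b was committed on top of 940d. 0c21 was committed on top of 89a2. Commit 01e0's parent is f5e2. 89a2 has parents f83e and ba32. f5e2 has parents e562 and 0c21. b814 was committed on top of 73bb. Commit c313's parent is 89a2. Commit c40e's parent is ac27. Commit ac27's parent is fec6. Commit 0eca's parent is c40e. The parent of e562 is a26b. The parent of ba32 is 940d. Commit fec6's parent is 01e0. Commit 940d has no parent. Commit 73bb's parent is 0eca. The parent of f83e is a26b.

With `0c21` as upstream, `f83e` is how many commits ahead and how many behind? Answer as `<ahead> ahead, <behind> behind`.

Reachable from f83e: {940d, a26b, f83e}.
Reachable from 0c21: {0c21, 89a2, 940d, a26b, ba32, f83e}.
Only in f83e's history (ahead): {} — 0.
Only in 0c21's history (behind): {0c21, 89a2, ba32} — 3.

0 ahead, 3 behind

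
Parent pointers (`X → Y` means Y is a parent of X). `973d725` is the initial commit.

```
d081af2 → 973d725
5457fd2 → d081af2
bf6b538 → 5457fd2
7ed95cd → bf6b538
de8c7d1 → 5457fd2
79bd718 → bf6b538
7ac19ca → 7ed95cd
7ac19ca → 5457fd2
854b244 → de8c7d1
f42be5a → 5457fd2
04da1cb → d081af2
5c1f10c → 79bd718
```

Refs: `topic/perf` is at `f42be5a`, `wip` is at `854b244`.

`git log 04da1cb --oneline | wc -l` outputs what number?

Walking parent pointers from 04da1cb: reachable set = {04da1cb, 973d725, d081af2}.
That is 3 commits.

3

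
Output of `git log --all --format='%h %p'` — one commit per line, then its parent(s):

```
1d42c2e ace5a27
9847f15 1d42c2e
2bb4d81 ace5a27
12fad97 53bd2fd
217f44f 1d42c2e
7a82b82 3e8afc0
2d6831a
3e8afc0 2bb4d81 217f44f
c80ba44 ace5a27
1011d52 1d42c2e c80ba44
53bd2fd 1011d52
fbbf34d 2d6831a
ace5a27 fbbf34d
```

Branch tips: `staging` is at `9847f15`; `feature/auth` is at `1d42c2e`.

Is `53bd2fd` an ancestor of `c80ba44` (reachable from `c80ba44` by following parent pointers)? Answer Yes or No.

Ancestors of c80ba44: {2d6831a, ace5a27, c80ba44, fbbf34d}.
53bd2fd is not in that set, so it is not an ancestor of c80ba44.

No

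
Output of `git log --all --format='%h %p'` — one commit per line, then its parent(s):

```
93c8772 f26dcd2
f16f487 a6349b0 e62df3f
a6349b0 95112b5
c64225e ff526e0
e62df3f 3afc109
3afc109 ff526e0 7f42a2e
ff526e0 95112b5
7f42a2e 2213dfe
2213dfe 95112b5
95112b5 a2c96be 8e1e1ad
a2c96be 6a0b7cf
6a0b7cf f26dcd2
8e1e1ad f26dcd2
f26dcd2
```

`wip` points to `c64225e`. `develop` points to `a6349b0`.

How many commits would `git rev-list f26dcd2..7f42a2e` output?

Reachable from 7f42a2e: {2213dfe, 6a0b7cf, 7f42a2e, 8e1e1ad, 95112b5, a2c96be, f26dcd2}.
Reachable from f26dcd2: {f26dcd2}.
In 7f42a2e's history but not f26dcd2's: {2213dfe, 6a0b7cf, 7f42a2e, 8e1e1ad, 95112b5, a2c96be} — 6 commits.

6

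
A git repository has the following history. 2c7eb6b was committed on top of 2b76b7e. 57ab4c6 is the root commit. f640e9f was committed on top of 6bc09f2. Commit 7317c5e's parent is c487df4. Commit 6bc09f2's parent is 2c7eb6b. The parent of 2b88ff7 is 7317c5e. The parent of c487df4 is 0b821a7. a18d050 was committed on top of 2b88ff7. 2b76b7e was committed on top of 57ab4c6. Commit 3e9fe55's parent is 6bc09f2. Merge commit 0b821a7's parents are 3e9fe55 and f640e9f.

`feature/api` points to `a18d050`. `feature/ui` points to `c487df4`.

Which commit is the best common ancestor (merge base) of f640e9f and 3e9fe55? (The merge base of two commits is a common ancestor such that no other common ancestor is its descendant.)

Ancestors of f640e9f: {2b76b7e, 2c7eb6b, 57ab4c6, 6bc09f2, f640e9f}.
Ancestors of 3e9fe55: {2b76b7e, 2c7eb6b, 3e9fe55, 57ab4c6, 6bc09f2}.
Common ancestors: {2b76b7e, 2c7eb6b, 57ab4c6, 6bc09f2}.
Among these, 6bc09f2 is not an ancestor of any other common ancestor — it is the merge base.

6bc09f2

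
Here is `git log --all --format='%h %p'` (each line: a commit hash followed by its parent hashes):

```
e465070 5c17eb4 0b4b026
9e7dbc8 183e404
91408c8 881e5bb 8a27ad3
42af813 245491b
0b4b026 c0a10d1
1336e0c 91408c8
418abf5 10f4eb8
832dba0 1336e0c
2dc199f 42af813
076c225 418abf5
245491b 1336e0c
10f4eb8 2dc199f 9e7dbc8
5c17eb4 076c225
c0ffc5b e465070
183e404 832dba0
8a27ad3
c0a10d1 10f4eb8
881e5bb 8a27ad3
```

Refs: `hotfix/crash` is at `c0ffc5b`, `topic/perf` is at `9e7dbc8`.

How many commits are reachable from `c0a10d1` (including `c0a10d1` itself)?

Walking parent pointers from c0a10d1: reachable set = {10f4eb8, 1336e0c, 183e404, 245491b, 2dc199f, 42af813, 832dba0, 881e5bb, 8a27ad3, 91408c8, 9e7dbc8, c0a10d1}.
That is 12 commits.

12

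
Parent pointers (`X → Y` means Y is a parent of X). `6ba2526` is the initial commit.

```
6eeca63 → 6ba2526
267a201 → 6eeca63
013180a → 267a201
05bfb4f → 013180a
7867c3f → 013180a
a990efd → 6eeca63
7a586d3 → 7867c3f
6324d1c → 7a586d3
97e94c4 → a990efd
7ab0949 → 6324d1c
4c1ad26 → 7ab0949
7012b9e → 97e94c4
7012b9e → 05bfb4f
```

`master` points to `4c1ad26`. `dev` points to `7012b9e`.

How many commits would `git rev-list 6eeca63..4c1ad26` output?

Reachable from 4c1ad26: {013180a, 267a201, 4c1ad26, 6324d1c, 6ba2526, 6eeca63, 7867c3f, 7a586d3, 7ab0949}.
Reachable from 6eeca63: {6ba2526, 6eeca63}.
In 4c1ad26's history but not 6eeca63's: {013180a, 267a201, 4c1ad26, 6324d1c, 7867c3f, 7a586d3, 7ab0949} — 7 commits.

7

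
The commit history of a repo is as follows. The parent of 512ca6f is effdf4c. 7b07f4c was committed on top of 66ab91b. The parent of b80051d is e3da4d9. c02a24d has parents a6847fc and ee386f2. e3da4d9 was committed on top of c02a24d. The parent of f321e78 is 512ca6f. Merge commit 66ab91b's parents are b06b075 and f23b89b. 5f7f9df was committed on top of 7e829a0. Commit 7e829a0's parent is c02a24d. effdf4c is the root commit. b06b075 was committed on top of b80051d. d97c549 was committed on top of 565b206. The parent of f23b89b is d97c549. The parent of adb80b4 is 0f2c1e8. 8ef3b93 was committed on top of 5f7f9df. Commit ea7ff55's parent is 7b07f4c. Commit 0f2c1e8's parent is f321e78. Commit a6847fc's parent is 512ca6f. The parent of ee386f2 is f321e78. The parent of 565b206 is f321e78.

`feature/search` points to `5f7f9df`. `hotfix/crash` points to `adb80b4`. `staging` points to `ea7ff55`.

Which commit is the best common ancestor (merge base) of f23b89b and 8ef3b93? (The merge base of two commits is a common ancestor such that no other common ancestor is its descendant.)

Ancestors of f23b89b: {512ca6f, 565b206, d97c549, effdf4c, f23b89b, f321e78}.
Ancestors of 8ef3b93: {512ca6f, 5f7f9df, 7e829a0, 8ef3b93, a6847fc, c02a24d, ee386f2, effdf4c, f321e78}.
Common ancestors: {512ca6f, effdf4c, f321e78}.
Among these, f321e78 is not an ancestor of any other common ancestor — it is the merge base.

f321e78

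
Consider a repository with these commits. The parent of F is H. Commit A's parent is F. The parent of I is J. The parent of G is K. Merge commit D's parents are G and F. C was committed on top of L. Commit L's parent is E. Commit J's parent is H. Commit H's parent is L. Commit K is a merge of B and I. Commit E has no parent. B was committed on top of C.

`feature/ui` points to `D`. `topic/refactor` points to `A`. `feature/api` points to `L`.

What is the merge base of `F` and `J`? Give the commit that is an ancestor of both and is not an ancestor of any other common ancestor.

H

Ancestors of F: {E, F, H, L}.
Ancestors of J: {E, H, J, L}.
Common ancestors: {E, H, L}.
Among these, H is not an ancestor of any other common ancestor — it is the merge base.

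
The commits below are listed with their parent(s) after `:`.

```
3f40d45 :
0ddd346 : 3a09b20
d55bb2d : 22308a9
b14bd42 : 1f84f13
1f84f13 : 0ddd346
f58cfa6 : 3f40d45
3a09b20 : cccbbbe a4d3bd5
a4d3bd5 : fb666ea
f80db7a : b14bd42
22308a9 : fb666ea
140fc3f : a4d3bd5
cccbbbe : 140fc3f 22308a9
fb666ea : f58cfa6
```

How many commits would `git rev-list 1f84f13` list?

10

Walking parent pointers from 1f84f13: reachable set = {0ddd346, 140fc3f, 1f84f13, 22308a9, 3a09b20, 3f40d45, a4d3bd5, cccbbbe, f58cfa6, fb666ea}.
That is 10 commits.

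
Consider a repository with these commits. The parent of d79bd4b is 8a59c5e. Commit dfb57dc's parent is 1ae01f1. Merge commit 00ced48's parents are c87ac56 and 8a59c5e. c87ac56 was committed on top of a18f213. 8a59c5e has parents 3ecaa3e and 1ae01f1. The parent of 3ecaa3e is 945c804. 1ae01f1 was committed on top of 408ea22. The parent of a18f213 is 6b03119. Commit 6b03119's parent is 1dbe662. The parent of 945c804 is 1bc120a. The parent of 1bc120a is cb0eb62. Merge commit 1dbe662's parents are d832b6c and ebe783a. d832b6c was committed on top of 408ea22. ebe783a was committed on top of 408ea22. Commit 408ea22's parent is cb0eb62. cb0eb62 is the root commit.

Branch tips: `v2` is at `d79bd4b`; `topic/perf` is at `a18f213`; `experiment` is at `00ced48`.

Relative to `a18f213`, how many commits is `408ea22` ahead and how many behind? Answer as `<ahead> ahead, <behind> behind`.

Reachable from 408ea22: {408ea22, cb0eb62}.
Reachable from a18f213: {1dbe662, 408ea22, 6b03119, a18f213, cb0eb62, d832b6c, ebe783a}.
Only in 408ea22's history (ahead): {} — 0.
Only in a18f213's history (behind): {1dbe662, 6b03119, a18f213, d832b6c, ebe783a} — 5.

0 ahead, 5 behind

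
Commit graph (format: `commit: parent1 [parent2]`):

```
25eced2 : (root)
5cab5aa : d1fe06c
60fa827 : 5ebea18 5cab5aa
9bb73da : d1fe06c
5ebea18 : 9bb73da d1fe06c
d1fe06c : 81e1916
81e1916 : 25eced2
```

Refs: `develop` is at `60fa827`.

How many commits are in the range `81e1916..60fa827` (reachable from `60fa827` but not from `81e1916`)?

Reachable from 60fa827: {25eced2, 5cab5aa, 5ebea18, 60fa827, 81e1916, 9bb73da, d1fe06c}.
Reachable from 81e1916: {25eced2, 81e1916}.
In 60fa827's history but not 81e1916's: {5cab5aa, 5ebea18, 60fa827, 9bb73da, d1fe06c} — 5 commits.

5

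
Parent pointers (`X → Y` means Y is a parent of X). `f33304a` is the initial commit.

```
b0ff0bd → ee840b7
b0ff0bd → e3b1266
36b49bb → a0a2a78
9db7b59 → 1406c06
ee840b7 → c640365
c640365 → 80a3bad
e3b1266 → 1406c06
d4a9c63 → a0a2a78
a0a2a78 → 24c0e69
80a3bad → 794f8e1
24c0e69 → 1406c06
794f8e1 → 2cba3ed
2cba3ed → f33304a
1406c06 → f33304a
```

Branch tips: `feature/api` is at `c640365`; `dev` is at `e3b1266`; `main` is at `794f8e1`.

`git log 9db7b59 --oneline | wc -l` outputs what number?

Walking parent pointers from 9db7b59: reachable set = {1406c06, 9db7b59, f33304a}.
That is 3 commits.

3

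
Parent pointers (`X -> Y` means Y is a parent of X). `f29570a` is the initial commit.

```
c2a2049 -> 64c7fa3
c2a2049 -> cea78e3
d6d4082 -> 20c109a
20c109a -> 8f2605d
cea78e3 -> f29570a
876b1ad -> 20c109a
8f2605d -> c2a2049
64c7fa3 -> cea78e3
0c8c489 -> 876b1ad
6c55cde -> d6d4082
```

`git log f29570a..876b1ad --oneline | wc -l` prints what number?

6

Reachable from 876b1ad: {20c109a, 64c7fa3, 876b1ad, 8f2605d, c2a2049, cea78e3, f29570a}.
Reachable from f29570a: {f29570a}.
In 876b1ad's history but not f29570a's: {20c109a, 64c7fa3, 876b1ad, 8f2605d, c2a2049, cea78e3} — 6 commits.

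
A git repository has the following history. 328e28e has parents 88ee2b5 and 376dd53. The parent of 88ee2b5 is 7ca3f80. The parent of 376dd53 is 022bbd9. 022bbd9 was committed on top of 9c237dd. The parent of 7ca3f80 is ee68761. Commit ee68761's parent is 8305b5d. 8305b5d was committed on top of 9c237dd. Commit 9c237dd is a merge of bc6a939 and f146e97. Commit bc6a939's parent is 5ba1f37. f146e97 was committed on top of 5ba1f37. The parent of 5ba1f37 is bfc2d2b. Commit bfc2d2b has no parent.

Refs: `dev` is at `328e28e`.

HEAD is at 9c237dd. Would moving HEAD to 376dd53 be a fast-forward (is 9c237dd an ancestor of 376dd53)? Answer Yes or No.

Yes

A fast-forward from 9c237dd to 376dd53 is possible iff 9c237dd is an ancestor of 376dd53.
Ancestors of 376dd53: {022bbd9, 376dd53, 5ba1f37, 9c237dd, bc6a939, bfc2d2b, f146e97}.
9c237dd is among them, so fast-forward is possible.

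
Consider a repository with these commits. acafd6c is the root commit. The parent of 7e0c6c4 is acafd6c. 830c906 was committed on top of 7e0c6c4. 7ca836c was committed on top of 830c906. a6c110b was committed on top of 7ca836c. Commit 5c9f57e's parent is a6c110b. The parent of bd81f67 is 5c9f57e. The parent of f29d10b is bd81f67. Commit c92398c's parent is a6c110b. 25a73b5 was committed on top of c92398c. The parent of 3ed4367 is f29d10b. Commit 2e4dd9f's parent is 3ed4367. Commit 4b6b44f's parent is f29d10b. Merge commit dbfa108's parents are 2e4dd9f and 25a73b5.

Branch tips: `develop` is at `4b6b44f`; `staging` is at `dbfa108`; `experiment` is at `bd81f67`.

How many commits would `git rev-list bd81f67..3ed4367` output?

Reachable from 3ed4367: {3ed4367, 5c9f57e, 7ca836c, 7e0c6c4, 830c906, a6c110b, acafd6c, bd81f67, f29d10b}.
Reachable from bd81f67: {5c9f57e, 7ca836c, 7e0c6c4, 830c906, a6c110b, acafd6c, bd81f67}.
In 3ed4367's history but not bd81f67's: {3ed4367, f29d10b} — 2 commits.

2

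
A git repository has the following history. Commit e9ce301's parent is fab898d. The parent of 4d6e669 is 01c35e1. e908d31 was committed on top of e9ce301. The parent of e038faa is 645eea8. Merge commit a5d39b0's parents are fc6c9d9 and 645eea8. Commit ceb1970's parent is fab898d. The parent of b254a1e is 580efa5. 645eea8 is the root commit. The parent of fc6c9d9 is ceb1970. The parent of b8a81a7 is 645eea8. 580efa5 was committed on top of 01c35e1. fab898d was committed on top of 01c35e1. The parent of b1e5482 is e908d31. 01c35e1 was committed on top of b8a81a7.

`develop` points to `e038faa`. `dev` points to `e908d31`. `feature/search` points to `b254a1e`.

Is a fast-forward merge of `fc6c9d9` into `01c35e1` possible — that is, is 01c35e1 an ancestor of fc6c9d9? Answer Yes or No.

A fast-forward from 01c35e1 to fc6c9d9 is possible iff 01c35e1 is an ancestor of fc6c9d9.
Ancestors of fc6c9d9: {01c35e1, 645eea8, b8a81a7, ceb1970, fab898d, fc6c9d9}.
01c35e1 is among them, so fast-forward is possible.

Yes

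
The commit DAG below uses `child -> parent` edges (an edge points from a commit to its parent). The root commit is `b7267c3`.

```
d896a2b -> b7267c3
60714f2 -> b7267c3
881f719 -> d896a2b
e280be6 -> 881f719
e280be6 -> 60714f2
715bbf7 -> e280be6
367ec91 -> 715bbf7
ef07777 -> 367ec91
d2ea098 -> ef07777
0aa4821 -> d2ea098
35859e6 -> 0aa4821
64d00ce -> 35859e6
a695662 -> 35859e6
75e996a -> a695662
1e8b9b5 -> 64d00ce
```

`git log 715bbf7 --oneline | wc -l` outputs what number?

6

Walking parent pointers from 715bbf7: reachable set = {60714f2, 715bbf7, 881f719, b7267c3, d896a2b, e280be6}.
That is 6 commits.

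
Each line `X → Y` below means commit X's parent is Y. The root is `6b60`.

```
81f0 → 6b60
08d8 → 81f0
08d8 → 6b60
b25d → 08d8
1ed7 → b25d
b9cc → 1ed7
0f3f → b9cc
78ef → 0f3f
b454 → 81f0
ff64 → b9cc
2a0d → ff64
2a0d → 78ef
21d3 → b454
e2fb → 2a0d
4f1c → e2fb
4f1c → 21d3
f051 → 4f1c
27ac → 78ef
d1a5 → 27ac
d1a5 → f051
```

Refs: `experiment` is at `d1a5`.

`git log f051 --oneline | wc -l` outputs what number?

15

Walking parent pointers from f051: reachable set = {08d8, 0f3f, 1ed7, 21d3, 2a0d, 4f1c, 6b60, 78ef, 81f0, b25d, b454, b9cc, e2fb, f051, ff64}.
That is 15 commits.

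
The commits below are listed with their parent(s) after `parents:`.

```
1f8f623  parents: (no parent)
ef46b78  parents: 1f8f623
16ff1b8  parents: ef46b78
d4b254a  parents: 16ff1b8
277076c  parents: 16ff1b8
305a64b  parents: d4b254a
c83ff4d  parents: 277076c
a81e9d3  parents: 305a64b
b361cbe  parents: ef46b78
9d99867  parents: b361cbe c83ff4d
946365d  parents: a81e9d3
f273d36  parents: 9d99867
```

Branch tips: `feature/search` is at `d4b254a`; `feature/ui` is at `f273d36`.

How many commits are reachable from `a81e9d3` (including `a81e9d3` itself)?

6

Walking parent pointers from a81e9d3: reachable set = {16ff1b8, 1f8f623, 305a64b, a81e9d3, d4b254a, ef46b78}.
That is 6 commits.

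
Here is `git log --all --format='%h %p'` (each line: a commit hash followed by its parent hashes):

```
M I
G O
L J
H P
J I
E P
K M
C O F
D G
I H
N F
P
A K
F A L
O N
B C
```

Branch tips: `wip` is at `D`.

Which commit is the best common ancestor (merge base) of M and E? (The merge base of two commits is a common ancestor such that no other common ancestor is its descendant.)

P

Ancestors of M: {H, I, M, P}.
Ancestors of E: {E, P}.
Common ancestors: {P}.
The only common ancestor is P, so it is the merge base.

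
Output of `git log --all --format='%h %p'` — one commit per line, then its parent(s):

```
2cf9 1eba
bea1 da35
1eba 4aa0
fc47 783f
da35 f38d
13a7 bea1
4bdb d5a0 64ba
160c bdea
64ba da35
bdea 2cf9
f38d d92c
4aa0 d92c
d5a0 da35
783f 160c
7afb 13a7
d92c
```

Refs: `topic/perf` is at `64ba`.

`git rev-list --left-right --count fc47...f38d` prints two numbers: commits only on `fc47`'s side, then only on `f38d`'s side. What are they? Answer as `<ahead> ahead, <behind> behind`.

7 ahead, 1 behind

Reachable from fc47: {160c, 1eba, 2cf9, 4aa0, 783f, bdea, d92c, fc47}.
Reachable from f38d: {d92c, f38d}.
Only in fc47's history (ahead): {160c, 1eba, 2cf9, 4aa0, 783f, bdea, fc47} — 7.
Only in f38d's history (behind): {f38d} — 1.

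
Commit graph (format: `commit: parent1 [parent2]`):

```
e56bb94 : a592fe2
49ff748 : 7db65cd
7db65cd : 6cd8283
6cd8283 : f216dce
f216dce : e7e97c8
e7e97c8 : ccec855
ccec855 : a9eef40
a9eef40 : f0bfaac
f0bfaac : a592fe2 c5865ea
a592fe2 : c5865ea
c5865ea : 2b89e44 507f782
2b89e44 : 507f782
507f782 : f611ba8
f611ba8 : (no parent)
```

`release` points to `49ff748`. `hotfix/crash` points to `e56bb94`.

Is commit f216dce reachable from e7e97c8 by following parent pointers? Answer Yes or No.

No

Ancestors of e7e97c8: {2b89e44, 507f782, a592fe2, a9eef40, c5865ea, ccec855, e7e97c8, f0bfaac, f611ba8}.
f216dce is not in that set, so it is not an ancestor of e7e97c8.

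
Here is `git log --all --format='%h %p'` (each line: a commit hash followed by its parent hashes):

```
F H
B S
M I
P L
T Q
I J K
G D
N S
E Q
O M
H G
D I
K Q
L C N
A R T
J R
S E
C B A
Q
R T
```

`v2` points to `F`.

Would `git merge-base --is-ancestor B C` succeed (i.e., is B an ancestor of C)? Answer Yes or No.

Yes

Ancestors of C (commits reachable by following parents): {A, B, C, E, Q, R, S, T}.
B is in that set, so it is an ancestor of C.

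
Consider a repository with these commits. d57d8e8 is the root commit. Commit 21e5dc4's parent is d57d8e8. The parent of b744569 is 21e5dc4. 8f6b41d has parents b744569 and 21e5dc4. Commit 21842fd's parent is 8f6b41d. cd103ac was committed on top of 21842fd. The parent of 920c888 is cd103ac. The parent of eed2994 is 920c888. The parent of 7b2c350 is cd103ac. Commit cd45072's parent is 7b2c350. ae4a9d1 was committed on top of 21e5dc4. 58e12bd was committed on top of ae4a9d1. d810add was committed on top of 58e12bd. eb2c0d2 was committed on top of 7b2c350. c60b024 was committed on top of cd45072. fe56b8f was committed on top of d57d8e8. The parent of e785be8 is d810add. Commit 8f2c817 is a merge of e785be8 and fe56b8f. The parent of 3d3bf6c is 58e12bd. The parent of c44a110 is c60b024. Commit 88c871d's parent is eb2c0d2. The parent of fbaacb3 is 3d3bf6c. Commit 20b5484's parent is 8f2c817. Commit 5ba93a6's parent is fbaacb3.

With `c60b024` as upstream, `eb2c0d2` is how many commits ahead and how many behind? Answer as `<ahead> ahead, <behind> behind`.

Reachable from eb2c0d2: {21842fd, 21e5dc4, 7b2c350, 8f6b41d, b744569, cd103ac, d57d8e8, eb2c0d2}.
Reachable from c60b024: {21842fd, 21e5dc4, 7b2c350, 8f6b41d, b744569, c60b024, cd103ac, cd45072, d57d8e8}.
Only in eb2c0d2's history (ahead): {eb2c0d2} — 1.
Only in c60b024's history (behind): {c60b024, cd45072} — 2.

1 ahead, 2 behind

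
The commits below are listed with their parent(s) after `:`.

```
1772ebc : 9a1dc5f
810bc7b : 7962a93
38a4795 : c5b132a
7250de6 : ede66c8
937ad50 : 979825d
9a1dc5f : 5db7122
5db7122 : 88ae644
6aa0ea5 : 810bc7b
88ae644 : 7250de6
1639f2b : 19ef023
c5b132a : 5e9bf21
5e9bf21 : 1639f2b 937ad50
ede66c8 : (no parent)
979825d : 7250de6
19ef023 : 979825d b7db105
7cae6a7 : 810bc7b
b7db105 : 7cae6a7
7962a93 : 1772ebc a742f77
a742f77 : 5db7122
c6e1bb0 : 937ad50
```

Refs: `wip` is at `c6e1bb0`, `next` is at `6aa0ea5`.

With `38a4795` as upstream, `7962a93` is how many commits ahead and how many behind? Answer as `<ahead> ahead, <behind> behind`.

0 ahead, 10 behind

Reachable from 7962a93: {1772ebc, 5db7122, 7250de6, 7962a93, 88ae644, 9a1dc5f, a742f77, ede66c8}.
Reachable from 38a4795: {1639f2b, 1772ebc, 19ef023, 38a4795, 5db7122, 5e9bf21, 7250de6, 7962a93, 7cae6a7, 810bc7b, 88ae644, 937ad50, 979825d, 9a1dc5f, a742f77, b7db105, c5b132a, ede66c8}.
Only in 7962a93's history (ahead): {} — 0.
Only in 38a4795's history (behind): {1639f2b, 19ef023, 38a4795, 5e9bf21, 7cae6a7, 810bc7b, 937ad50, 979825d, b7db105, c5b132a} — 10.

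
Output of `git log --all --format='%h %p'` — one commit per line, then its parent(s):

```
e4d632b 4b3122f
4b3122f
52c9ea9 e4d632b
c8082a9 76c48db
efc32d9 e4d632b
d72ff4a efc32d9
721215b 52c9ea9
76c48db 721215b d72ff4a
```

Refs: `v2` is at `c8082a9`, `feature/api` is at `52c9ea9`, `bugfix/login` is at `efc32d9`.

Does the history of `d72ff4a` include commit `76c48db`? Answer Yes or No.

Ancestors of d72ff4a: {4b3122f, d72ff4a, e4d632b, efc32d9}.
76c48db is not in that set, so it is not an ancestor of d72ff4a.

No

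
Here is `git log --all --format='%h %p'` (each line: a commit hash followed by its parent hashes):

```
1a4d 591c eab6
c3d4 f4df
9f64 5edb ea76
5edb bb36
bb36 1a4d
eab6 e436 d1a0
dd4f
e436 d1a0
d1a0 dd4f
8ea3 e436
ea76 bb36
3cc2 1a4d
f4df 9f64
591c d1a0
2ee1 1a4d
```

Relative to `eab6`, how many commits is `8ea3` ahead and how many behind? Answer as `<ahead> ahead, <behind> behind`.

1 ahead, 1 behind

Reachable from 8ea3: {8ea3, d1a0, dd4f, e436}.
Reachable from eab6: {d1a0, dd4f, e436, eab6}.
Only in 8ea3's history (ahead): {8ea3} — 1.
Only in eab6's history (behind): {eab6} — 1.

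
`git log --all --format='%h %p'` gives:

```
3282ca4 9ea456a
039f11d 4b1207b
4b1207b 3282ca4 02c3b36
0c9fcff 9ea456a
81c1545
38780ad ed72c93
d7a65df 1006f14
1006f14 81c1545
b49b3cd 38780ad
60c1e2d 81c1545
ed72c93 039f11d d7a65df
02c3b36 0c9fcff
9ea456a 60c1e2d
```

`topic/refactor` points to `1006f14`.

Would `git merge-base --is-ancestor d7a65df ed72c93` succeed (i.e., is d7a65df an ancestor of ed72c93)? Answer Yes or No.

Ancestors of ed72c93 (commits reachable by following parents): {02c3b36, 039f11d, 0c9fcff, 1006f14, 3282ca4, 4b1207b, 60c1e2d, 81c1545, 9ea456a, d7a65df, ed72c93}.
d7a65df is in that set, so it is an ancestor of ed72c93.

Yes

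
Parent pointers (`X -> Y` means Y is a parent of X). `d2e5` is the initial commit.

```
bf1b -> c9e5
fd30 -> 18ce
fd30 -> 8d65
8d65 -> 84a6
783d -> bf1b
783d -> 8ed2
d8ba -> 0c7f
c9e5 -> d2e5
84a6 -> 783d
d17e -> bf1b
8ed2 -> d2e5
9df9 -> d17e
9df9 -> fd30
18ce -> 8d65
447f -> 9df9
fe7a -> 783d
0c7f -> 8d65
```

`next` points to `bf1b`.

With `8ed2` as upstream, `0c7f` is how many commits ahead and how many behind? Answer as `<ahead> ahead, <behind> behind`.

Reachable from 0c7f: {0c7f, 783d, 84a6, 8d65, 8ed2, bf1b, c9e5, d2e5}.
Reachable from 8ed2: {8ed2, d2e5}.
Only in 0c7f's history (ahead): {0c7f, 783d, 84a6, 8d65, bf1b, c9e5} — 6.
Only in 8ed2's history (behind): {} — 0.

6 ahead, 0 behind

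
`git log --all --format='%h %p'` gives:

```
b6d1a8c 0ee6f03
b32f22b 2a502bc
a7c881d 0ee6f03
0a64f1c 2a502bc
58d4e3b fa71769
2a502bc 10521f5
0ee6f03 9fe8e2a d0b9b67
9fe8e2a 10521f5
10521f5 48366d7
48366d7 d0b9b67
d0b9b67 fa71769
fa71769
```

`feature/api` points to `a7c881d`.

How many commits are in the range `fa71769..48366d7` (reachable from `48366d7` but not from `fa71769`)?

Reachable from 48366d7: {48366d7, d0b9b67, fa71769}.
Reachable from fa71769: {fa71769}.
In 48366d7's history but not fa71769's: {48366d7, d0b9b67} — 2 commits.

2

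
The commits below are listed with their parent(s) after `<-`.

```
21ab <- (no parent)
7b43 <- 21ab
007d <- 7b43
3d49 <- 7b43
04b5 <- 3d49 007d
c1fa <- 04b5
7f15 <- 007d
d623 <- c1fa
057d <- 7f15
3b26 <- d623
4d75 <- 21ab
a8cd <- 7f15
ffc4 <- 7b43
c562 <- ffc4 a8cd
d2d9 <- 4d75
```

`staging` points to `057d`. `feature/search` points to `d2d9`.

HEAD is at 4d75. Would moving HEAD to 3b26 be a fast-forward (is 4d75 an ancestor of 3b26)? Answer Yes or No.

A fast-forward from 4d75 to 3b26 is possible iff 4d75 is an ancestor of 3b26.
Ancestors of 3b26: {007d, 04b5, 21ab, 3b26, 3d49, 7b43, c1fa, d623}.
4d75 is not among them, so fast-forward is not possible.

No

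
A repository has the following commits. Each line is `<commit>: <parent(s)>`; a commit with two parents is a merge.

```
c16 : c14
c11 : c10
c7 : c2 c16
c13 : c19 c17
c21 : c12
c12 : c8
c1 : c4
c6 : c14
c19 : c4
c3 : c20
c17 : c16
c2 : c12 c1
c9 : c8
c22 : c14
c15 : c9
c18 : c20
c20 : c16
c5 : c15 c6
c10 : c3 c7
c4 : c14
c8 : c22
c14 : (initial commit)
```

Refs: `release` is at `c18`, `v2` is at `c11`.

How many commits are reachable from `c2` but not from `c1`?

4

Reachable from c2: {c1, c12, c14, c2, c22, c4, c8}.
Reachable from c1: {c1, c14, c4}.
In c2's history but not c1's: {c12, c2, c22, c8} — 4 commits.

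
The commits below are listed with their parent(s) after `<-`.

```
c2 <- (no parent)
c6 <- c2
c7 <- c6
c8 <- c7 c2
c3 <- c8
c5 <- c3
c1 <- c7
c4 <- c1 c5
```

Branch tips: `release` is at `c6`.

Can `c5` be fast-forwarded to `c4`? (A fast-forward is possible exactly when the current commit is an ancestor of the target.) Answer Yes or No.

A fast-forward from c5 to c4 is possible iff c5 is an ancestor of c4.
Ancestors of c4: {c1, c2, c3, c4, c5, c6, c7, c8}.
c5 is among them, so fast-forward is possible.

Yes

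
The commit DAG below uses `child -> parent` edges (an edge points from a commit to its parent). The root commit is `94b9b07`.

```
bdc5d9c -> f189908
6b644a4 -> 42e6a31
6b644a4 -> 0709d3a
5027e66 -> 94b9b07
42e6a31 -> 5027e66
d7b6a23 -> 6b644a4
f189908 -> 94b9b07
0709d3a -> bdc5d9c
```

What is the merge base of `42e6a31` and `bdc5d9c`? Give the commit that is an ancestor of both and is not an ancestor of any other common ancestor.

94b9b07

Ancestors of 42e6a31: {42e6a31, 5027e66, 94b9b07}.
Ancestors of bdc5d9c: {94b9b07, bdc5d9c, f189908}.
Common ancestors: {94b9b07}.
The only common ancestor is 94b9b07, so it is the merge base.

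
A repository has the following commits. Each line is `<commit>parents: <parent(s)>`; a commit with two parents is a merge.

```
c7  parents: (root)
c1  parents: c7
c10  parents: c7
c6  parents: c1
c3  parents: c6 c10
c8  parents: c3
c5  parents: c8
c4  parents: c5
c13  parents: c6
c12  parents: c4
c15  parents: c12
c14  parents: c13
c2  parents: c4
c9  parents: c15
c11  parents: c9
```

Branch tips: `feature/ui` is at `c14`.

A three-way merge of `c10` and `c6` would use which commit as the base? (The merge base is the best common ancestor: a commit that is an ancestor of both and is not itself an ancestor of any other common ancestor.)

c7

Ancestors of c10: {c10, c7}.
Ancestors of c6: {c1, c6, c7}.
Common ancestors: {c7}.
The only common ancestor is c7, so it is the merge base.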